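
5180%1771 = 1638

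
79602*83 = 6606966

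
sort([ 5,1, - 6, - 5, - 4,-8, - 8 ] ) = [ - 8, - 8, - 6, - 5 , - 4, 1,5]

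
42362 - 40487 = 1875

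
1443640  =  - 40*( - 36091 ) 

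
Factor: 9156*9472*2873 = 2^10*3^1*7^1*13^2*17^1*37^1*109^1 = 249162740736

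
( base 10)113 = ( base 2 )1110001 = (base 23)4L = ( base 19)5i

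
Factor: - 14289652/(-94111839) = 2^2*3^( - 2)*13^1*97^1*2833^1 * 10456871^ ( - 1)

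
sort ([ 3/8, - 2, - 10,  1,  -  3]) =[ - 10,  -  3,  -  2, 3/8, 1 ] 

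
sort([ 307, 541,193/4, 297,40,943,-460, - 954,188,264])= [ - 954, - 460, 40,193/4,188,264 , 297, 307, 541,943 ] 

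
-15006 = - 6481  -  8525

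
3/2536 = 3/2536 =0.00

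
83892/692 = 20973/173 = 121.23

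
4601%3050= 1551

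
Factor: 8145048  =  2^3*3^1*73^1*4649^1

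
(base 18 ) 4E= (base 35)2G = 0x56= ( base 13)68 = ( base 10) 86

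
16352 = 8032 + 8320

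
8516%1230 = 1136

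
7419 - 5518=1901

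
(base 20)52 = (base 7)204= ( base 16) 66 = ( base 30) 3c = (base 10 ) 102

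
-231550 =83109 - 314659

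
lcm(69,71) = 4899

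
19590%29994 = 19590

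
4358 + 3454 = 7812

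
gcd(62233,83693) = 1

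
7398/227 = 32+ 134/227= 32.59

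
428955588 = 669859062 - 240903474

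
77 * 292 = 22484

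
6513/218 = 29 + 191/218 = 29.88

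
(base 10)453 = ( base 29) FI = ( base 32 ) E5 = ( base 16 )1C5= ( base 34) DB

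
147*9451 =1389297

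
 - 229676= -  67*3428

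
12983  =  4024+8959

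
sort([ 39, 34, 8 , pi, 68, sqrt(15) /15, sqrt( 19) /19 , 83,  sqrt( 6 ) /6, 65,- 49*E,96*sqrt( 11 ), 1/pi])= [ - 49*E, sqrt(19) /19, sqrt (15)/15, 1/pi, sqrt(6) /6, pi , 8,34, 39,65,68,83, 96 * sqrt( 11) ]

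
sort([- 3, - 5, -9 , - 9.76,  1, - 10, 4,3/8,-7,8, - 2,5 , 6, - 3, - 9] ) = [-10,-9.76, - 9, - 9,- 7, - 5, - 3, - 3, - 2,3/8,1,4, 5,6,8]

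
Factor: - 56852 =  - 2^2*61^1*233^1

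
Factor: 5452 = 2^2*29^1*47^1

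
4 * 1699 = 6796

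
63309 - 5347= 57962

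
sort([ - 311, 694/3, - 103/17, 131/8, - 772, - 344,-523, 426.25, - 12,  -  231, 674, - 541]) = [  -  772, - 541, - 523, - 344, - 311, - 231, - 12, - 103/17,131/8,694/3 , 426.25,674] 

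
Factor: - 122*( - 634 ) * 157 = 12143636 = 2^2*61^1*157^1 * 317^1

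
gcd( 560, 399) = 7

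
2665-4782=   -  2117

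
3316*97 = 321652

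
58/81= 58/81  =  0.72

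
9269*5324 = 49348156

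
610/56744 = 305/28372 = 0.01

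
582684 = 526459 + 56225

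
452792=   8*56599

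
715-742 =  - 27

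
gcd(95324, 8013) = 1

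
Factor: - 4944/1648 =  - 3^1 = - 3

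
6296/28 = 224+6/7 = 224.86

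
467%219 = 29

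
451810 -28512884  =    -  28061074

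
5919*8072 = 47778168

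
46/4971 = 46/4971  =  0.01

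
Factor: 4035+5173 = 2^3*1151^1 =9208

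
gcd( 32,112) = 16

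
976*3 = 2928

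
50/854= 25/427=0.06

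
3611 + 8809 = 12420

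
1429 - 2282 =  - 853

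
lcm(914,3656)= 3656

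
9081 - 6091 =2990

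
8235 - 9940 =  - 1705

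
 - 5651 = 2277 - 7928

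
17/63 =17/63 = 0.27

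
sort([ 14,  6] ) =[6 , 14]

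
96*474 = 45504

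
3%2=1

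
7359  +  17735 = 25094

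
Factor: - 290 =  - 2^1*5^1*29^1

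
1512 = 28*54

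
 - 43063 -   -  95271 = 52208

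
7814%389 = 34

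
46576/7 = 6653 + 5/7 = 6653.71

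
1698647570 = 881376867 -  - 817270703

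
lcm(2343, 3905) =11715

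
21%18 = 3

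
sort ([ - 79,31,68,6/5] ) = [ - 79, 6/5, 31,68] 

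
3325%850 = 775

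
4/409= 4/409 = 0.01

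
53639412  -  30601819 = 23037593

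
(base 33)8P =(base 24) c1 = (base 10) 289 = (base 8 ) 441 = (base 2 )100100001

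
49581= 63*787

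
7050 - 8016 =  - 966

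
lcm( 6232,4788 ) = 392616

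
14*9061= 126854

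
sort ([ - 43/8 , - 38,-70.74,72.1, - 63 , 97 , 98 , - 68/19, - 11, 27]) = [-70.74 , - 63, - 38, - 11,-43/8, - 68/19,27,72.1,97, 98]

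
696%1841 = 696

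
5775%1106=245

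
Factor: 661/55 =5^( - 1 )*11^( - 1)*661^1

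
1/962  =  1/962 =0.00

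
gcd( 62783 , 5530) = 7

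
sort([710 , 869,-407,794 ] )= [ - 407,710,794,869 ] 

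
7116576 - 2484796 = 4631780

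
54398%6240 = 4478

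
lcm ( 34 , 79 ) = 2686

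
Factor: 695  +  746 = 11^1*131^1 = 1441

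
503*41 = 20623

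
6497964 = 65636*99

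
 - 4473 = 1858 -6331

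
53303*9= 479727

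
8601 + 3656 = 12257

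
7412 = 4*1853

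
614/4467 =614/4467= 0.14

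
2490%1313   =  1177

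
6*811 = 4866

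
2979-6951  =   - 3972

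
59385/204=291 + 7/68 = 291.10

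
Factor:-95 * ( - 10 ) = 950 = 2^1*5^2*19^1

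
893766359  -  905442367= -11676008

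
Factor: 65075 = 5^2*19^1*137^1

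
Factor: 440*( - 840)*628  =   - 2^8*3^1*5^2*7^1*11^1 * 157^1=- 232108800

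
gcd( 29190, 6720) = 210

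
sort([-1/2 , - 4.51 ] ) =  [  -  4.51,-1/2]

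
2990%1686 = 1304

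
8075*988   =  7978100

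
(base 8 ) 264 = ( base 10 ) 180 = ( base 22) 84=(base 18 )a0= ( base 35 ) 55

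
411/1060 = 411/1060 = 0.39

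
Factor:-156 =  - 2^2*3^1*13^1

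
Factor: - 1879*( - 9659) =18149261 =13^1*743^1 * 1879^1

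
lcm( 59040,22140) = 177120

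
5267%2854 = 2413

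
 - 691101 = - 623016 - 68085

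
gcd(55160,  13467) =1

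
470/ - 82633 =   -  1 + 82163/82633 = - 0.01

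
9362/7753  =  9362/7753= 1.21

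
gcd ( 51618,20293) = 7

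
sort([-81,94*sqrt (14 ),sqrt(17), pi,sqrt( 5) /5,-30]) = [ - 81, - 30,sqrt(5) /5, pi, sqrt(17 ) , 94*sqrt(14) ] 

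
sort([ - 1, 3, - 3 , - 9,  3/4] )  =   [ - 9, - 3, - 1,3/4, 3]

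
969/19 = 51 = 51.00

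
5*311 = 1555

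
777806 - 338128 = 439678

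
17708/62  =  8854/31=285.61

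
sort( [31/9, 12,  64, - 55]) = [ - 55,31/9, 12, 64]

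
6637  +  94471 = 101108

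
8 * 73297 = 586376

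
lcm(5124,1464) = 10248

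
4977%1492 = 501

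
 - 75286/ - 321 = 75286/321 = 234.54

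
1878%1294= 584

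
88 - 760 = - 672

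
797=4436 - 3639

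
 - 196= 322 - 518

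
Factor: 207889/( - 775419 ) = -3^(  -  1)*11^1*43^( -1)*6011^( - 1)*18899^1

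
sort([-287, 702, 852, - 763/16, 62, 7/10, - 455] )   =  [ - 455,  -  287, -763/16 , 7/10,62,702 , 852] 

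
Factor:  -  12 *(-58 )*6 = 2^4*3^2*29^1 = 4176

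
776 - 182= 594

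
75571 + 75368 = 150939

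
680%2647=680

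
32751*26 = 851526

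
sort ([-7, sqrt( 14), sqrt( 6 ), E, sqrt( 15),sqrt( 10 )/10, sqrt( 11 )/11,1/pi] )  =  [ - 7, sqrt( 11)/11,sqrt( 10 )/10, 1/pi,sqrt ( 6), E, sqrt(14), sqrt (15 )] 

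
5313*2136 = 11348568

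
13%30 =13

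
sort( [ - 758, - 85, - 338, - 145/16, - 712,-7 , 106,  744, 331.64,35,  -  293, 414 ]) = [  -  758, - 712,-338,-293, -85, - 145/16, - 7, 35,106,331.64,414, 744] 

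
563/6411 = 563/6411 = 0.09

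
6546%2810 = 926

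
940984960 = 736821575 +204163385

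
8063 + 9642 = 17705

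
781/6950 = 781/6950 = 0.11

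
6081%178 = 29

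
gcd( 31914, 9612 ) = 54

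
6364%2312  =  1740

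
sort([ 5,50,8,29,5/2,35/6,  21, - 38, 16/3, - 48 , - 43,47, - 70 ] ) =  [ - 70, - 48,  -  43,-38, 5/2, 5, 16/3,  35/6, 8,21,29,47,50] 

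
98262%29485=9807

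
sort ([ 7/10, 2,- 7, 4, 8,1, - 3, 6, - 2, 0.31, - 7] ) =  [ - 7, - 7, - 3, - 2, 0.31, 7/10 , 1, 2, 4, 6, 8 ] 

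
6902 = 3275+3627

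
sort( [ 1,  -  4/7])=[ - 4/7 , 1]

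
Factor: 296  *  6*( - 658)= - 2^5 * 3^1 * 7^1*37^1 * 47^1 =-  1168608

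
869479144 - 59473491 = 810005653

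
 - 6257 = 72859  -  79116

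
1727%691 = 345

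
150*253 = 37950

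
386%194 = 192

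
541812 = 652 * 831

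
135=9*15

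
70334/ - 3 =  - 70334/3  =  - 23444.67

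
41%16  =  9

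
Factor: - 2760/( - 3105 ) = 2^3*3^ ( - 2) = 8/9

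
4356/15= 290 + 2/5 = 290.40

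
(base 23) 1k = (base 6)111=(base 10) 43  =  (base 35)18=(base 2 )101011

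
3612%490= 182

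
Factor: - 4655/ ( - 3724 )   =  5/4= 2^( - 2)*5^1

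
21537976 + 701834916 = 723372892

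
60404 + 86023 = 146427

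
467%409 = 58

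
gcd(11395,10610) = 5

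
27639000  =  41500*666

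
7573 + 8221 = 15794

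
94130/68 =1384 + 9/34  =  1384.26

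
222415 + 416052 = 638467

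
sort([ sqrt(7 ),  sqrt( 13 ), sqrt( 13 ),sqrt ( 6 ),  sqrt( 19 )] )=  [sqrt(6),  sqrt(  7 ), sqrt(13), sqrt( 13 ),  sqrt(19)]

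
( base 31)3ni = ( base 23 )6j3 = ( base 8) 7036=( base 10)3614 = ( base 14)1462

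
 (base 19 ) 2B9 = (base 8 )1654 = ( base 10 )940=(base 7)2512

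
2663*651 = 1733613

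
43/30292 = 43/30292 = 0.00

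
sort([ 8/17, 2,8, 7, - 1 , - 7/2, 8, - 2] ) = [ -7/2, - 2, - 1,8/17,2,7,8, 8]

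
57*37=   2109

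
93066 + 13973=107039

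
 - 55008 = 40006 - 95014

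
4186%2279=1907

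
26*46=1196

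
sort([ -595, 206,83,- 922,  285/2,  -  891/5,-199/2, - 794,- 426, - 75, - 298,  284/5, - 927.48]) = [ - 927.48,-922,-794,-595,  -  426, - 298,  -  891/5,-199/2, - 75,284/5,83 , 285/2,206] 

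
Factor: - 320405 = -5^1*64081^1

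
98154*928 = 91086912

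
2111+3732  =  5843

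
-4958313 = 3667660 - 8625973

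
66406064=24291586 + 42114478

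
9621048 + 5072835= 14693883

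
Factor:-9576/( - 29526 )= 2^2*3^1*37^( - 1)= 12/37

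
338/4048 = 169/2024 = 0.08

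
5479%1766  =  181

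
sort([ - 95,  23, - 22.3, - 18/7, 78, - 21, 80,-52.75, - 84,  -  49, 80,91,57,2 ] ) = [ - 95,-84, - 52.75,  -  49, - 22.3, - 21, - 18/7, 2,23, 57, 78, 80, 80,91 ] 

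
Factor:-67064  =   - 2^3*83^1*101^1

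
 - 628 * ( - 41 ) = 25748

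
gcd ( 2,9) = 1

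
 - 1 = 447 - 448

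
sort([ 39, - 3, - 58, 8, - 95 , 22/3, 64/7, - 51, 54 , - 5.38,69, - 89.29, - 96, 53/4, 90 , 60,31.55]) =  [ - 96, - 95, - 89.29, - 58, - 51, - 5.38, - 3, 22/3,8, 64/7 , 53/4, 31.55, 39, 54, 60,69,90] 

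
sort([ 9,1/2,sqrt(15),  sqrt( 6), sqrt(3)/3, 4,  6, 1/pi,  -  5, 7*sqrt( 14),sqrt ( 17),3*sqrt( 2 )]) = [-5, 1/pi,1/2, sqrt( 3)/3, sqrt ( 6),sqrt( 15 ), 4,  sqrt( 17 ),  3*sqrt(2),6,9,7 * sqrt( 14) ]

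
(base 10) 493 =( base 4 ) 13231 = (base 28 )HH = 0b111101101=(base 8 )755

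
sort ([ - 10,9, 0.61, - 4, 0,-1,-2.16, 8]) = [-10, - 4,  -  2.16, -1, 0, 0.61, 8,9]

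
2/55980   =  1/27990 = 0.00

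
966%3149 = 966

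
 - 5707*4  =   - 22828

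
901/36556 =901/36556 = 0.02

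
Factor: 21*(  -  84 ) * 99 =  - 2^2*3^4*7^2*11^1 = - 174636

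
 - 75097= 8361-83458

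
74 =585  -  511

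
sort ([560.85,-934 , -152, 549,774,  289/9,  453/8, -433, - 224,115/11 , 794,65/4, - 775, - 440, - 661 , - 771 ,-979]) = [ - 979,- 934, - 775, - 771 , - 661, - 440, - 433,  -  224, - 152,115/11,65/4, 289/9,453/8,  549,  560.85, 774,794 ]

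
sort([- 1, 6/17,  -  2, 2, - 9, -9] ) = [-9, - 9, - 2,  -  1, 6/17,2 ] 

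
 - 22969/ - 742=30+ 709/742 = 30.96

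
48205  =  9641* 5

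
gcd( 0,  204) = 204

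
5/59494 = 5/59494 = 0.00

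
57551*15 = 863265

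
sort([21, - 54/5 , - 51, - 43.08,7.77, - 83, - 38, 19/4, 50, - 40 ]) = [ - 83,-51, - 43.08,  -  40,-38,-54/5, 19/4,7.77, 21, 50] 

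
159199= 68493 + 90706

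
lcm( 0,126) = 0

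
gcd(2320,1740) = 580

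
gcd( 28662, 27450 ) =6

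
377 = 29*13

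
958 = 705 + 253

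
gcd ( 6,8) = 2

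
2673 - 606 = 2067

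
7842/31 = 252 + 30/31 = 252.97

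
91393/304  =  91393/304 = 300.63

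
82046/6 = 41023/3  =  13674.33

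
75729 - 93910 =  - 18181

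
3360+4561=7921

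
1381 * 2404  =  3319924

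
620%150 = 20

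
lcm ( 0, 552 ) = 0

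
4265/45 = 94 + 7/9 = 94.78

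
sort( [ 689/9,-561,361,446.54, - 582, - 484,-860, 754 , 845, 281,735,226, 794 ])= [ - 860, - 582,-561, - 484,689/9, 226,281,  361 , 446.54,735,  754, 794,845]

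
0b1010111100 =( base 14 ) 380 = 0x2BC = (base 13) 41b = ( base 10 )700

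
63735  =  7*9105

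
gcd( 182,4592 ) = 14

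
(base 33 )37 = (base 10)106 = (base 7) 211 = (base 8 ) 152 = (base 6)254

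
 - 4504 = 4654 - 9158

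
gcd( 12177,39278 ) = 41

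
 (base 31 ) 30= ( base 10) 93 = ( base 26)3F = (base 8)135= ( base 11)85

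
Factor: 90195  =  3^1*5^1*7^1*859^1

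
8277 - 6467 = 1810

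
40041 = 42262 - 2221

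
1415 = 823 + 592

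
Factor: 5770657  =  5770657^1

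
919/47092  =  919/47092=   0.02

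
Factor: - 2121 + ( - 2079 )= - 4200 = - 2^3*3^1*5^2*7^1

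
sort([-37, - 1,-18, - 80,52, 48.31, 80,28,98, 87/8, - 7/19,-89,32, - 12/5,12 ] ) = [- 89, - 80, - 37,-18, - 12/5,-1,-7/19,87/8,12, 28, 32,48.31,  52 , 80,  98 ] 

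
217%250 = 217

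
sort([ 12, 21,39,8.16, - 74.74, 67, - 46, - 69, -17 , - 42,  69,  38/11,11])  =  [-74.74, - 69, - 46, - 42 ,  -  17, 38/11, 8.16, 11, 12,  21,39, 67, 69 ] 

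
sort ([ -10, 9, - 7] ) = [- 10, - 7,9 ] 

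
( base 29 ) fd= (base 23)JB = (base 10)448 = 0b111000000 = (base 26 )H6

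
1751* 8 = 14008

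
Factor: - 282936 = -2^3*3^1*11789^1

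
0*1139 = 0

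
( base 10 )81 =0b1010001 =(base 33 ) 2f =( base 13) 63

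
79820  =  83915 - 4095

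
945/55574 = 945/55574  =  0.02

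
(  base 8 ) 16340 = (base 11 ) 5610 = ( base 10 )7392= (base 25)BKH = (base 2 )1110011100000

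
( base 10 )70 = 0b1000110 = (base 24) 2M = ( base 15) 4A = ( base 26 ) 2I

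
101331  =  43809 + 57522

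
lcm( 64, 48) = 192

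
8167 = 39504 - 31337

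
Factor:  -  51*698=-2^1*3^1*17^1*349^1 = - 35598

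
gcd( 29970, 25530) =1110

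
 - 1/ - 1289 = 1/1289 = 0.00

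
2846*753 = 2143038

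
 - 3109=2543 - 5652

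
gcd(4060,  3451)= 203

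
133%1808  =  133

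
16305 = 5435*3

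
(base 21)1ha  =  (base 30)QS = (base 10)808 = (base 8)1450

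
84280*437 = 36830360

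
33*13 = 429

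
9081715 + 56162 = 9137877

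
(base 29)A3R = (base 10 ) 8524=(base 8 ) 20514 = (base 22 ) hda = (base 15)27d4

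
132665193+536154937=668820130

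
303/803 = 303/803 = 0.38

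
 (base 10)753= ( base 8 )1361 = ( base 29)PS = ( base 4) 23301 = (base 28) QP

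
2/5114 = 1/2557  =  0.00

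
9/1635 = 3/545 = 0.01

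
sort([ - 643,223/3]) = [ - 643,223/3]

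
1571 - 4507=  - 2936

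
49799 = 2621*19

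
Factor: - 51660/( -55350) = 14/15 = 2^1 *3^ (  -  1)* 5^ ( - 1 )* 7^1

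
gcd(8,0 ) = 8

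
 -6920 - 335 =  - 7255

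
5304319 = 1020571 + 4283748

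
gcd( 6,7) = 1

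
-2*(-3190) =6380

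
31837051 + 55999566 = 87836617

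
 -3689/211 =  - 18  +  109/211  =  - 17.48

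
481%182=117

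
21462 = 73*294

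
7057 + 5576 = 12633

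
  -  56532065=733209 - 57265274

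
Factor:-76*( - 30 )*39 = 88920 = 2^3*3^2*5^1*13^1*19^1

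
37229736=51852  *718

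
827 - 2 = 825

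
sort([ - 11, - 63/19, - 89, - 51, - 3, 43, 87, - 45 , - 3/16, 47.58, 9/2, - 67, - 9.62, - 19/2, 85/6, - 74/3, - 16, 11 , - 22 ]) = [ - 89, - 67, - 51, - 45, - 74/3,  -  22,  -  16,- 11,  -  9.62, - 19/2  , - 63/19 , - 3, - 3/16, 9/2, 11,  85/6, 43, 47.58 , 87]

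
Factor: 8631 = 3^2*7^1*137^1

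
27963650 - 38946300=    - 10982650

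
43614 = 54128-10514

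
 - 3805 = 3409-7214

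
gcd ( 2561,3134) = 1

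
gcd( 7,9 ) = 1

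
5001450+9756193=14757643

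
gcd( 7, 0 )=7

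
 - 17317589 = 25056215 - 42373804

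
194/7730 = 97/3865   =  0.03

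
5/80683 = 5/80683 = 0.00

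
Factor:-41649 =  - 3^1*13883^1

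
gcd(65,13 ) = 13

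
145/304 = 145/304  =  0.48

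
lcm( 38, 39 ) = 1482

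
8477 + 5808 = 14285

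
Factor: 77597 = 13^1 * 47^1*127^1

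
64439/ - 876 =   -  64439/876 = - 73.56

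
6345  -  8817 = - 2472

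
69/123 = 23/41 = 0.56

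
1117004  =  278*4018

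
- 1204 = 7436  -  8640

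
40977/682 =60+57/682 =60.08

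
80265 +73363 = 153628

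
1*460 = 460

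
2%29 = 2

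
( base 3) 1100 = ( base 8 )44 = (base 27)19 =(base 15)26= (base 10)36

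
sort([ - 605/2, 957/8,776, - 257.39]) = [ - 605/2, - 257.39,957/8, 776]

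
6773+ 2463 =9236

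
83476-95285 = -11809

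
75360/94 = 37680/47 = 801.70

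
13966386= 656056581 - 642090195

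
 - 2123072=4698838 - 6821910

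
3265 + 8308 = 11573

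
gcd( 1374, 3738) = 6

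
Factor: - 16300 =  - 2^2*5^2*163^1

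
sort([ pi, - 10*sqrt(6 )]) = [  -  10*sqrt( 6) , pi] 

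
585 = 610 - 25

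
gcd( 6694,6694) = 6694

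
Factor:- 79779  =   - 3^1*7^1 * 29^1*131^1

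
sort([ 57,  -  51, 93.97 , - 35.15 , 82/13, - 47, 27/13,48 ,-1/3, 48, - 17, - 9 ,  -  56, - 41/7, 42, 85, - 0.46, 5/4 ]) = [ - 56, - 51,  -  47 , - 35.15, - 17, - 9, - 41/7, - 0.46,-1/3, 5/4, 27/13 , 82/13, 42 , 48, 48,  57, 85, 93.97]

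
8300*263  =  2182900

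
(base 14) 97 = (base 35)3S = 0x85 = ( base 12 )B1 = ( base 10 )133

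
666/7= 666/7 = 95.14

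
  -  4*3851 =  - 15404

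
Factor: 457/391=17^ ( - 1 )*23^( - 1)*457^1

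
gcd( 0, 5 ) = 5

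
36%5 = 1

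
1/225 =1/225  =  0.00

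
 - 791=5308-6099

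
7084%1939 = 1267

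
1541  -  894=647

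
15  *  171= 2565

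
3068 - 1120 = 1948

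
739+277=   1016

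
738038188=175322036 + 562716152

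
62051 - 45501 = 16550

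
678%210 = 48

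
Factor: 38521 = 7^1*5503^1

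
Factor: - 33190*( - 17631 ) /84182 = 3^3*5^1*7^( - 2)*653^1  *859^( - 1)*3319^1 = 292586445/42091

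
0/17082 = 0 = 0.00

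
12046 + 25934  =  37980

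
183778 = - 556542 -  - 740320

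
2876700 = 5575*516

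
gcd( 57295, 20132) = 7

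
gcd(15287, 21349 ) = 1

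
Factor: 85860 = 2^2*3^4*5^1*53^1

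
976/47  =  976/47 = 20.77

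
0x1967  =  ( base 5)202003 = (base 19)I05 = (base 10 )6503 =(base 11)4982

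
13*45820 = 595660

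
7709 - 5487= 2222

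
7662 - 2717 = 4945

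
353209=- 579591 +932800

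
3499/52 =67 + 15/52=67.29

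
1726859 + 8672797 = 10399656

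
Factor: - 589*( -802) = 2^1*19^1*31^1*401^1=472378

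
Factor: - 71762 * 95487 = - 6852338094 = -  2^1 * 3^1*7^1*53^1*677^1*4547^1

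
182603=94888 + 87715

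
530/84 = 6 + 13/42 =6.31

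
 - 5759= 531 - 6290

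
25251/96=263 + 1/32 = 263.03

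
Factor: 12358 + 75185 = 87543 = 3^2*71^1 * 137^1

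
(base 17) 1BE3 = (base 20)10gd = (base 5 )231313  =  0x208D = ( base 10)8333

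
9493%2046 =1309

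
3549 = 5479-1930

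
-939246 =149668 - 1088914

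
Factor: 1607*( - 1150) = - 1848050 = - 2^1*5^2*23^1  *1607^1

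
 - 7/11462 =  - 1 + 11455/11462 = - 0.00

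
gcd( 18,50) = 2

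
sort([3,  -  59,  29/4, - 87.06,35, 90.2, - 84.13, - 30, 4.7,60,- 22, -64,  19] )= [ - 87.06,-84.13, - 64, - 59,  -  30,  -  22, 3 , 4.7 , 29/4,19, 35, 60,  90.2] 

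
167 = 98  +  69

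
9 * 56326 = 506934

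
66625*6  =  399750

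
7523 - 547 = 6976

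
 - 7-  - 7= 0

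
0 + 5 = 5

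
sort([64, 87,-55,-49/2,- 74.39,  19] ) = [ - 74.39,  -  55, - 49/2, 19, 64,87] 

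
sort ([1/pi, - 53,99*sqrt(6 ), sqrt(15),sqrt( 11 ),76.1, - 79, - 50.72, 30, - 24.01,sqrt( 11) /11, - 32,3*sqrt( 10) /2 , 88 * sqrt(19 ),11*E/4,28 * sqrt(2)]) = [  -  79 ,-53  , - 50.72,-32, - 24.01,sqrt(11 )/11, 1/pi,  sqrt(11 ) , sqrt(15),3 * sqrt( 10) /2,11*E/4,30,28*sqrt(2),76.1, 99 * sqrt( 6),88*sqrt(19)] 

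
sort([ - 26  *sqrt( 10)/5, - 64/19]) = [ - 26*sqrt(10 )/5, - 64/19]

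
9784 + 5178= 14962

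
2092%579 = 355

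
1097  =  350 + 747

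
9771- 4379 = 5392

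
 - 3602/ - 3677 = 3602/3677 = 0.98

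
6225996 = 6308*987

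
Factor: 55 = 5^1*11^1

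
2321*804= 1866084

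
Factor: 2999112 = 2^3*3^1*19^1*6577^1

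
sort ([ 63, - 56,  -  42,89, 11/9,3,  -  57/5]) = [ - 56, -42,  -  57/5,11/9,3,  63, 89]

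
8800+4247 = 13047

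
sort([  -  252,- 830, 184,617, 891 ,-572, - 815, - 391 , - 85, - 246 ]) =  [ - 830, - 815,-572, - 391, - 252, - 246,  -  85  ,  184,617, 891 ]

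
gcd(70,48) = 2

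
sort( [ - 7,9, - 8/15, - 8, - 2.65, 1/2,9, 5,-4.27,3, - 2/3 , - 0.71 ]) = [ - 8, - 7, - 4.27  , -2.65, - 0.71,-2/3,-8/15,1/2,3,5,9,9]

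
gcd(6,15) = 3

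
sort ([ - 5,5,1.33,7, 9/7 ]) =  [ - 5 , 9/7, 1.33,5,7 ] 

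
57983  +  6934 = 64917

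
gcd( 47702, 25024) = 782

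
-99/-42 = 33/14 = 2.36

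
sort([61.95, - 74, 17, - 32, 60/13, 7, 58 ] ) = [ - 74, - 32, 60/13, 7,17, 58, 61.95 ] 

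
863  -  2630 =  - 1767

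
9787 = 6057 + 3730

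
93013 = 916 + 92097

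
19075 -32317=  - 13242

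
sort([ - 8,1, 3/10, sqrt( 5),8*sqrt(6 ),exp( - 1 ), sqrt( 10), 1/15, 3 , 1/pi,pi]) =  [  -  8,1/15,3/10, 1/pi,exp( - 1 ), 1, sqrt( 5 ), 3,pi, sqrt( 10),8*sqrt(6) ]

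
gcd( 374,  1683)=187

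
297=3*99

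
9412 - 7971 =1441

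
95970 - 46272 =49698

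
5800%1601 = 997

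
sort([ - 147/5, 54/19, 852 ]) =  [ - 147/5,  54/19, 852]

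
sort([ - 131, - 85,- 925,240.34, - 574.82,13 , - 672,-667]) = [ - 925 , - 672, - 667, - 574.82,-131,-85,13, 240.34] 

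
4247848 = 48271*88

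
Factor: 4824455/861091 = 5^1*7^( - 1 )*11^(  -  1)*53^ (-1) * 137^1 * 211^( - 1)*7043^1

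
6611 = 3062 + 3549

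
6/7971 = 2/2657 = 0.00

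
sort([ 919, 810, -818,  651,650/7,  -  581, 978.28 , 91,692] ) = [-818,  -  581, 91,650/7,651,692,810,  919,978.28] 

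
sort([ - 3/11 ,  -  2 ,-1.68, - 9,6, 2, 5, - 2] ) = [-9 ,-2,  -  2,-1.68, - 3/11 , 2, 5,6]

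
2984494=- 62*( - 48137) 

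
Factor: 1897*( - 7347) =  -  3^1*7^1*31^1 * 79^1 * 271^1  =  -13937259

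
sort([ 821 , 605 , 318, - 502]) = [ - 502 , 318, 605,821]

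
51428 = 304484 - 253056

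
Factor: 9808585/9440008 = 2^(-3 ) * 5^1*263^1 * 487^( - 1)*2423^ ( - 1) *7459^1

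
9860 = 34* 290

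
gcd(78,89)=1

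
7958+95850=103808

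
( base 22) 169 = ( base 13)391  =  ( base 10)625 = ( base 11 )519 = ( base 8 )1161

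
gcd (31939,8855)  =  1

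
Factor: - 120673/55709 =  - 7^1*17^(-1) * 29^( - 1 )*113^( - 1) * 17239^1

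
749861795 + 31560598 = 781422393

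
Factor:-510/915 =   -  2^1*17^1*61^ ( - 1 ) = -  34/61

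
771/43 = 17  +  40/43 =17.93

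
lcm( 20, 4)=20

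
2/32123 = 2/32123 = 0.00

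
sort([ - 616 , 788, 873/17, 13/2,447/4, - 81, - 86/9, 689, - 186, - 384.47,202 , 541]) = [ -616  ,  -  384.47, - 186,-81, - 86/9, 13/2,873/17,447/4,  202,541,  689,788] 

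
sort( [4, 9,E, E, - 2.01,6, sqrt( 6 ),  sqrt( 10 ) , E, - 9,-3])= [  -  9,-3,  -  2.01, sqrt ( 6 ), E,E,E, sqrt (10 ),4, 6 , 9 ]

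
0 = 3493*0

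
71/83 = 71/83= 0.86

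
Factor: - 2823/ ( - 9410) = 3/10 = 2^( - 1 )*3^1*5^(-1 )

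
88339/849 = 88339/849 = 104.05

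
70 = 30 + 40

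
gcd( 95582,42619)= 1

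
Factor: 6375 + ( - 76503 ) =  - 2^4 * 3^2 *487^1 = - 70128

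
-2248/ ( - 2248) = 1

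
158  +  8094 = 8252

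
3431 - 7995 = - 4564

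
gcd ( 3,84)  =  3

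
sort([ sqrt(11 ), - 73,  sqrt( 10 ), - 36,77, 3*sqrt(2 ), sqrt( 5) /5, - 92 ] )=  [ - 92,  -  73, - 36, sqrt(5)/5,sqrt( 10),sqrt (11 ), 3*sqrt(2), 77 ]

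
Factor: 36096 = 2^8 * 3^1*47^1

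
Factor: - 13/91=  - 7^( - 1 ) = - 1/7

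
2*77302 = 154604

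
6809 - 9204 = -2395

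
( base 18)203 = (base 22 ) 17D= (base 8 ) 1213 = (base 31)L0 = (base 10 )651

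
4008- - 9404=13412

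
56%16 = 8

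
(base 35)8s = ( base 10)308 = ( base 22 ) E0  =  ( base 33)9b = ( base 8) 464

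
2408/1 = 2408 =2408.00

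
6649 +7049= 13698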